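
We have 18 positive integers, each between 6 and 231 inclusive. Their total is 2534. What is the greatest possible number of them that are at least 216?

11

With k values at 216 or above and the rest at least 6, the sum is at least 108 + 210k.
Since the sum is 2534, we need 210k ≤ 2426, i.e. k ≤ 11.
k = 11 is achieved by 11 values at 216 and 7 at 6, total 2418; add 116 to one value (staying below 216) to reach 2534.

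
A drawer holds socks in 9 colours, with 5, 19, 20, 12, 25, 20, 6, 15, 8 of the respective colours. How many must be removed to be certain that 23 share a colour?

In the worst case you take as many as possible of each colour without reaching 23: 5 + 19 + 20 + 12 + 22 + 20 + 6 + 15 + 8 = 127.
The next one must give 23 of some colour, so 127 + 1 = 128.

128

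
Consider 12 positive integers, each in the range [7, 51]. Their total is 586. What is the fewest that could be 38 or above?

If only k of them are at least 38, the other 12 − k are at most 37, so the total is at most k·51 + (12 − k)·37.
This must reach 586, so k·51 + (12 − k)·37 ≥ 586, giving k ≥ 11.
Exactly 11 works: 11 values at 51 and 1 at 37 total 598; lower one of the high values by 12 (still ≥ 38) to hit 586.

11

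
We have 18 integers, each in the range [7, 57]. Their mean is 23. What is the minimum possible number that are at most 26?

The total is 18 × 23 = 414.
Each value above 26 is at least 27, contributing at least 27 − 7 = 20 above the floor 7.
The sum exceeds the floor total 126 by 288, so at most ⌊288/20⌋ = 14 exceed 26, and at least 4 are ≤ 26.
Exactly 4 works: 4 values at 7 and 14 at 27 total 406; raise one of the low values by 8 (still ≤ 26) to hit 414.

4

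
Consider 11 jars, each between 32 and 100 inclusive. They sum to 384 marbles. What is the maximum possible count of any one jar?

64

To make one jar as large as possible, make the other 10 as small as possible.
The other 10 contribute at least 10 × 32 = 320, leaving at most 384 − 320 = 64.
Since 64 ≤ 100, this is achievable: one at 64 and 10 at 32.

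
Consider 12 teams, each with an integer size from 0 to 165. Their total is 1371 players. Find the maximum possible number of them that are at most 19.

Suppose k of them are at most 19. Those contribute at most 19 each and the rest at most 165 each.
So the total is at most 19k + 165(12 − k) = 1980 − 146k. This must still be ≥ 1371, so k ≤ 4.
k = 4 is achieved by 4 values at 19 and 8 at 165, total 1396; lower one of the 165's by 25 (still > 19) to reach 1371.

4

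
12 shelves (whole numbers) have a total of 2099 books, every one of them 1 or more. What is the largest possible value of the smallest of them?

If every one of the 12 were at least 175, the total would be at least 12 × 175 = 2100 > 2099.
Taking 1 copy of 174 and 11 copies of 175 gives exactly 2099, so 174 is attained.

174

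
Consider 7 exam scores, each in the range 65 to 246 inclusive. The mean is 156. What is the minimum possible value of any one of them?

65

Minimizing one value means maximizing the remaining 6.
The total is 7 × 156 = 1092.
The other 6 can take up 6 × 246 = 1476 ≥ 1092 − 65, so one score can sit at its floor of 65.
Achievable: one at 65 and the other 6 totalling 1027, which fits since 6 × 65 ≤ 1027 ≤ 6 × 246.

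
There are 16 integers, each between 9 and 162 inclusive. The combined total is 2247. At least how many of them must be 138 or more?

3

If only k of them are at least 138, the other 16 − k are at most 137, so the total is at most k·162 + (16 − k)·137.
This must reach 2247, so k·162 + (16 − k)·137 ≥ 2247, giving k ≥ 3.
Exactly 3 works: 3 values at 162 and 13 at 137 total 2267; lower one of the high values by 20 (still ≥ 138) to hit 2247.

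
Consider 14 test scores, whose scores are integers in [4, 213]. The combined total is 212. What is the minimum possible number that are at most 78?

Each value above 78 is at least 79, contributing at least 79 − 4 = 75 above the floor 4.
The sum exceeds the floor total 56 by 156, so at most ⌊156/75⌋ = 2 exceed 78, and at least 12 are ≤ 78.
Exactly 12 works: 12 values at 4 and 2 at 79 total 206; raise one of the low values by 6 (still ≤ 78) to hit 212.

12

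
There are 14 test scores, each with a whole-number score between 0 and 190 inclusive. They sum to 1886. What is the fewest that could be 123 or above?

Each value short of 123 is at most 122, costing at least 190 − 122 = 68 against the maximum total of 2660.
We can afford to lose at most 2660 − 1886 = 774, so at most ⌊774/68⌋ = 11 fall short, and at least 3 are ≥ 123.
Exactly 3 works: 3 values at 190 and 11 at 122 total 1912; lower one of the high values by 26 (still ≥ 123) to hit 1886.

3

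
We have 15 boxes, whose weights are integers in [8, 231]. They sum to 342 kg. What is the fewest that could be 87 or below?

13

Let j be the number exceeding 87. Then the total is ≥ 88·j + 8·(15 − j) = 120 + 80j.
So 80j ≤ 222 and j ≤ 2; hence at least 15 − 2 = 13 are ≤ 87.
Exactly 13 works: 13 values at 8 and 2 at 88 total 280; raise one of the low values by 62 (still ≤ 87) to hit 342.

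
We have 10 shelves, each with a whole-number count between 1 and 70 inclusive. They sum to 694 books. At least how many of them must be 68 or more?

Suppose at most 10 − j of them reach 68; then j values are ≤ 67 and the rest ≤ 70.
The total is then ≤ 67·j + 70·(10 − j) = 700 − 3j. For this to be ≥ 694 we need j ≤ 2, so at least 10 − 2 = 8 must reach 68.
Exactly 8 works: 8 values at 70 and 2 at 67 total 694.

8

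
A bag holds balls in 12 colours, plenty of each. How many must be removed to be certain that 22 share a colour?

253

You could draw 21 of every colour without reaching 22 of any — 252 in all.
One more forces 22 of some colour, so 252 + 1 = 253.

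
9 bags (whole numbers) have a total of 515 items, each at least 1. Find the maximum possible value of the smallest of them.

57

The average is 515/9 < 58, so some value is ≤ 57.
Taking 7 copies of 57 and 2 copies of 58 gives exactly 515, so 57 is attained.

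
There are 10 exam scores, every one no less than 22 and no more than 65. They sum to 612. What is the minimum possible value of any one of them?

27

To make one score as small as possible, make the other 9 as large as possible.
The other 9 contribute at most 9 × 65 = 585, leaving at least 612 − 585 = 27.
Since 27 ≥ 22, this is achievable: one at 27 and 9 at 65.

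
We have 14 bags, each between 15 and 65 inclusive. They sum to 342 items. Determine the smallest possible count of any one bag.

15

Minimizing one value means maximizing the remaining 13.
The other 13 can take up 13 × 65 = 845 ≥ 342 − 15, so one bag can sit at its floor of 15.
Achievable: one at 15 and the other 13 totalling 327, which fits since 13 × 15 ≤ 327 ≤ 13 × 65.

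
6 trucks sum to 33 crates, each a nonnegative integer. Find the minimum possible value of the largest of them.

6

Some value must be at least ⌈33/6⌉ = 6, since 6 × 5 = 30 < 33.
Achievable: 3 of them at 6 and 3 at 5 total 33.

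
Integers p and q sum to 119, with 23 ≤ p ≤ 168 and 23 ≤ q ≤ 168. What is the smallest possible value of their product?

2208

For a fixed sum, pq is smallest when p and q are as far apart as possible.
At the endpoint p = 23, q = 119 − 23 = 96, so pq = 23 × 96 = 2208.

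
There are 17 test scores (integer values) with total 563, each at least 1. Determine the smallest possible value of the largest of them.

Some value must be at least ⌈563/17⌉ = 34, since 17 × 33 = 561 < 563.
Equality holds with 2 values of 34 and 15 values of 33.

34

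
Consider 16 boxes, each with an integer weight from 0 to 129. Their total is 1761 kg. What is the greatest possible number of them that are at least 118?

Suppose k of them are at least 118. Those contribute at least 118 each and the other 16 − k at least 0 each.
So the total is at least 118k + 0(16 − k) = 0 + 118k. This must be ≤ 1761, giving k ≤ 14.
k = 14 is achieved by 14 values at 118 and 2 at 0, total 1652; add 109 to one value (staying below 118) to reach 1761.

14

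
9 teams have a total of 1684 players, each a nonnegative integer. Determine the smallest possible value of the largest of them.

The average is 1684/9 > 187, so not all 9 can be 187 or less; the largest is ≥ 188.
Taking 8 copies of 187 and 1 copy of 188 gives exactly 1684, so 188 is attained.

188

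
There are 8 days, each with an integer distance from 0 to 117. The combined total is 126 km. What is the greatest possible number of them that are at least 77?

If k of the values are ≥ 77, the total is ≥ 77k + 0(8 − k).
Setting 77k + 0(8 − k) ≤ 126 gives 77k ≤ 126, so k ≤ 1.
k = 1 is achieved by 1 value at 77 and 7 at 0, total 77; add 49 to one value (staying below 77) to reach 126.

1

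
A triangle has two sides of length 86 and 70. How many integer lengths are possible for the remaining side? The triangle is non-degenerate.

The triangle inequality gives |86 − 70| < c < 86 + 70, i.e. 16 < c < 156.
So c can be any integer from 17 to 155: 139 values.

139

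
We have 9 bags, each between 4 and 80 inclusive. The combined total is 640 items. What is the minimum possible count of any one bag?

4

To make one bag as small as possible, make the other 8 as large as possible.
The other 8 can take up 8 × 80 = 640 ≥ 640 − 4, so one bag can sit at its floor of 4.
Achievable: one at 4 and the other 8 totalling 636, which fits since 8 × 4 ≤ 636 ≤ 8 × 80.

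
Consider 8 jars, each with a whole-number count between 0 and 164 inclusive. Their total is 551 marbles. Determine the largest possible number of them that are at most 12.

5

Each value at 12 or below falls at least 164 − 12 = 152 short of the ceiling 164.
The ceiling total is 8 × 164 = 1312, and we need 551, so at most ⌊(1312 − 551)/152⌋ = 5 can be that low.
k = 5 is achieved by 5 values at 12 and 3 at 164, total 552; lower one of the 164's by 1 (still > 12) to reach 551.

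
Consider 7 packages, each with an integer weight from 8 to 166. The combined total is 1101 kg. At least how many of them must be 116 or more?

If only k of them are at least 116, the other 7 − k are at most 115, so the total is at most k·166 + (7 − k)·115.
This must reach 1101, so k·166 + (7 − k)·115 ≥ 1101, giving k ≥ 6.
Exactly 6 works: 6 values at 166 and 1 at 115 total 1111; lower one of the high values by 10 (still ≥ 116) to hit 1101.

6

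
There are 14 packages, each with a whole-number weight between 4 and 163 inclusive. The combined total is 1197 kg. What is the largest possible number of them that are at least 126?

Suppose k of them are at least 126. Those contribute at least 126 each and the other 14 − k at least 4 each.
So the total is at least 126k + 4(14 − k) = 56 + 122k. This must be ≤ 1197, giving k ≤ 9.
k = 9 is achieved by 9 values at 126 and 5 at 4, total 1154; add 43 to one value (staying below 126) to reach 1197.

9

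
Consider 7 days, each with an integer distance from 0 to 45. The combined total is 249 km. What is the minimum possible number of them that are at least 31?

3

Each value short of 31 is at most 30, costing at least 45 − 30 = 15 against the maximum total of 315.
We can afford to lose at most 315 − 249 = 66, so at most ⌊66/15⌋ = 4 fall short, and at least 3 are ≥ 31.
Exactly 3 works: 3 values at 45 and 4 at 30 total 255; lower one of the high values by 6 (still ≥ 31) to hit 249.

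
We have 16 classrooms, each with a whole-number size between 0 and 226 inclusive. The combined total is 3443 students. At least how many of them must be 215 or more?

2

If only k of them are at least 215, the other 16 − k are at most 214, so the total is at most k·226 + (16 − k)·214.
This must reach 3443, so k·226 + (16 − k)·214 ≥ 3443, giving k ≥ 2.
Exactly 2 works: 2 values at 226 and 14 at 214 total 3448; lower one of the high values by 5 (still ≥ 215) to hit 3443.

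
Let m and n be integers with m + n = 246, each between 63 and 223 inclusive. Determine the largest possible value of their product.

15129

mn = m(246 − m) is maximized when m is as near 246/2 as the bounds allow.
Taking m = 123 and n = 123 (both in [63, 223]) gives mn = 15129.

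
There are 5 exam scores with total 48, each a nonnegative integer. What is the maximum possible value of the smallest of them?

The average is 48/5 < 10, so some value is ≤ 9.
Achievable: 2 of them at 9 and 3 at 10 total 48.

9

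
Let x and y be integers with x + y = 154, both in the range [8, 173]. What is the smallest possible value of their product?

xy = x(154 − x) is concave in x, so over [8, 146] it is minimized at an endpoint.
The extreme feasible split is x = 8, y = 146, giving xy = 1168.

1168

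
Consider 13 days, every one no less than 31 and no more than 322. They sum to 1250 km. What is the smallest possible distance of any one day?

To make one day as small as possible, make the other 12 as large as possible.
The other 12 can take up 12 × 322 = 3864 ≥ 1250 − 31, so one day can sit at its floor of 31.
Achievable: one at 31 and the other 12 totalling 1219, which fits since 12 × 31 ≤ 1219 ≤ 12 × 322.

31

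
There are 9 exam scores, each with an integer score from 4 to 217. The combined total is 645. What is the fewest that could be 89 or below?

Each value above 89 is at least 90, contributing at least 90 − 4 = 86 above the floor 4.
The sum exceeds the floor total 36 by 609, so at most ⌊609/86⌋ = 7 exceed 89, and at least 2 are ≤ 89.
Exactly 2 works: 2 values at 4 and 7 at 90 total 638; raise one of the low values by 7 (still ≤ 89) to hit 645.

2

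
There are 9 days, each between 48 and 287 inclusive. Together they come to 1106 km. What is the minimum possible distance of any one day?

48

Minimizing one value means maximizing the remaining 8.
The other 8 can take up 8 × 287 = 2296 ≥ 1106 − 48, so one day can sit at its floor of 48.
Achievable: one at 48 and the other 8 totalling 1058, which fits since 8 × 48 ≤ 1058 ≤ 8 × 287.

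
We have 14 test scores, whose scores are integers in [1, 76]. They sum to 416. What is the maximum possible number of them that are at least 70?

With k values at 70 or above and the rest at least 1, the sum is at least 14 + 69k.
Since the sum is 416, we need 69k ≤ 402, i.e. k ≤ 5.
k = 5 is achieved by 5 values at 70 and 9 at 1, total 359; add 57 to one value (staying below 70) to reach 416.

5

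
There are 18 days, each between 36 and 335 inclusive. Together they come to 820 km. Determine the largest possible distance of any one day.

Maximizing one value means minimizing the remaining 17.
The other 17 contribute at least 17 × 36 = 612, leaving at most 820 − 612 = 208.
Since 208 ≤ 335, this is achievable: one at 208 and 17 at 36.

208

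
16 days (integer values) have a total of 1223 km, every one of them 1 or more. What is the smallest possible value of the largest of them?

Some value must be at least ⌈1223/16⌉ = 77, since 16 × 76 = 1216 < 1223.
Equality holds with 7 values of 77 and 9 values of 76.

77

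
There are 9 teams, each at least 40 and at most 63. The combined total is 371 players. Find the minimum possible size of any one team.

40

Minimizing one value means maximizing the remaining 8.
The other 8 can take up 8 × 63 = 504 ≥ 371 − 40, so one team can sit at its floor of 40.
Achievable: one at 40 and the other 8 totalling 331, which fits since 8 × 40 ≤ 331 ≤ 8 × 63.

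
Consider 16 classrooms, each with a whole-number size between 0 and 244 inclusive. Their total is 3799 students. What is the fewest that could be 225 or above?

Each value short of 225 is at most 224, costing at least 244 − 224 = 20 against the maximum total of 3904.
We can afford to lose at most 3904 − 3799 = 105, so at most ⌊105/20⌋ = 5 fall short, and at least 11 are ≥ 225.
Exactly 11 works: 11 values at 244 and 5 at 224 total 3804; lower one of the high values by 5 (still ≥ 225) to hit 3799.

11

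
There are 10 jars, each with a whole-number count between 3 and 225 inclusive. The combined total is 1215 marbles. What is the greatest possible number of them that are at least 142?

Suppose k of them are at least 142. Those contribute at least 142 each and the other 10 − k at least 3 each.
So the total is at least 142k + 3(10 − k) = 30 + 139k. This must be ≤ 1215, giving k ≤ 8.
k = 8 is achieved by 8 values at 142 and 2 at 3, total 1142; add 73 to one value (staying below 142) to reach 1215.

8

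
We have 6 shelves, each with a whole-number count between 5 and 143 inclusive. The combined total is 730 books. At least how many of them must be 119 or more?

Each value short of 119 is at most 118, costing at least 143 − 118 = 25 against the maximum total of 858.
We can afford to lose at most 858 − 730 = 128, so at most ⌊128/25⌋ = 5 fall short, and at least 1 are ≥ 119.
Exactly 1 works: 1 value at 143 and 5 at 118 total 733; lower one of the high values by 3 (still ≥ 119) to hit 730.

1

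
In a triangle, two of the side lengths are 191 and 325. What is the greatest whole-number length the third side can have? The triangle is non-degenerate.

515

The third side must be less than 191 + 325 = 516.
The largest integer below 516 is 515.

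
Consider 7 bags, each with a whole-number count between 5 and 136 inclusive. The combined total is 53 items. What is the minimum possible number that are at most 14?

Each value above 14 is at least 15, contributing at least 15 − 5 = 10 above the floor 5.
The sum exceeds the floor total 35 by 18, so at most ⌊18/10⌋ = 1 exceed 14, and at least 6 are ≤ 14.
Exactly 6 works: 6 values at 5 and 1 at 15 total 45; raise one of the low values by 8 (still ≤ 14) to hit 53.

6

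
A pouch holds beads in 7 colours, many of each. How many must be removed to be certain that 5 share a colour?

You could draw 4 of every colour without reaching 5 of any — 28 in all.
One more forces 5 of some colour, so 28 + 1 = 29.

29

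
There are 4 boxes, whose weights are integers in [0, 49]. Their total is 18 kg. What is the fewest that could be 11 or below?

Each value above 11 is at least 12, contributing at least 12 − 0 = 12 above the floor 0.
The sum exceeds the floor total 0 by 18, so at most ⌊18/12⌋ = 1 exceed 11, and at least 3 are ≤ 11.
Exactly 3 works: 3 values at 0 and 1 at 12 total 12; raise one of the low values by 6 (still ≤ 11) to hit 18.

3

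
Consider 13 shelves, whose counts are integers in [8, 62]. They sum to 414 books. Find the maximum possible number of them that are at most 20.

Each value at 20 or below falls at least 62 − 20 = 42 short of the ceiling 62.
The ceiling total is 13 × 62 = 806, and we need 414, so at most ⌊(806 − 414)/42⌋ = 9 can be that low.
k = 9 is achieved by 9 values at 20 and 4 at 62, total 428; lower one of the 62's by 14 (still > 20) to reach 414.

9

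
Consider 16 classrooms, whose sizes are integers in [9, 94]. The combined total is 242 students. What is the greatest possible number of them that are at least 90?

1

With k values at 90 or above and the rest at least 9, the sum is at least 144 + 81k.
Since the sum is 242, we need 81k ≤ 98, i.e. k ≤ 1.
k = 1 is achieved by 1 value at 90 and 15 at 9, total 225; add 17 to one value (staying below 90) to reach 242.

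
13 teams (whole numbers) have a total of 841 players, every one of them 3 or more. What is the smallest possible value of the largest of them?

65

The 13 values sum to 841, so their maximum is at least ⌈841/13⌉ = 65.
Equality holds with 9 values of 65 and 4 values of 64.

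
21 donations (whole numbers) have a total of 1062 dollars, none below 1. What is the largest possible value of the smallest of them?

50

The 21 values sum to 1062, so their minimum is at most ⌊1062/21⌋ = 50.
Achievable: 9 of them at 50 and 12 at 51 total 1062.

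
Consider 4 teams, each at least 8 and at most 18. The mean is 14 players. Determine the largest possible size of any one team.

To make one team as large as possible, make the other 3 as small as possible.
The total is 4 × 14 = 56.
The other 3 contribute at least 3 × 8 = 24, leaving at most 56 − 24 = 32.
But each team is capped at 18, so the maximum is 18.
Achievable: one at 18 and the other 3 totalling 38, which fits since 3 × 8 ≤ 38 ≤ 3 × 18.

18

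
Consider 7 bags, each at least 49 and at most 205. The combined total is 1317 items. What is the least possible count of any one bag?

Minimizing one value means maximizing the remaining 6.
The other 6 contribute at most 6 × 205 = 1230, leaving at least 1317 − 1230 = 87.
Since 87 ≥ 49, this is achievable: one at 87 and 6 at 205.

87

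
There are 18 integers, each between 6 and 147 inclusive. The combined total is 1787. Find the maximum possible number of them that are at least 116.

Suppose k of them are at least 116. Those contribute at least 116 each and the other 18 − k at least 6 each.
So the total is at least 116k + 6(18 − k) = 108 + 110k. This must be ≤ 1787, giving k ≤ 15.
k = 15 is achieved by 15 values at 116 and 3 at 6, total 1758; add 29 to one value (staying below 116) to reach 1787.

15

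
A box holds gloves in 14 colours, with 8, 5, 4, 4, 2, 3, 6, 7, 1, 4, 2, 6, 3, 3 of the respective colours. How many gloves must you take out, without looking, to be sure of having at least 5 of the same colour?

47

In the worst case you take as many as possible of each colour without reaching 5: 4 + 4 + 4 + 4 + 2 + 3 + 4 + 4 + 1 + 4 + 2 + 4 + 3 + 3 = 46.
The next one must give 5 of some colour, so 46 + 1 = 47.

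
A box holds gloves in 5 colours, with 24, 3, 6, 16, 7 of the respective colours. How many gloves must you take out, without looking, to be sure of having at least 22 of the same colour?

54

In the worst case you take as many as possible of each colour without reaching 22: 21 + 3 + 6 + 16 + 7 = 53.
The next one must give 22 of some colour, so 53 + 1 = 54.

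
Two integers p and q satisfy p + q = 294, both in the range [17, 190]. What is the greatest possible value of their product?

With p + q fixed, pq peaks when the two are closest together.
Taking p = 147 and q = 147 (both in [17, 190]) gives pq = 21609.

21609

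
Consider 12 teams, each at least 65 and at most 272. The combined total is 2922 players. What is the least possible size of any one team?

To make one team as small as possible, make the other 11 as large as possible.
The other 11 can take up 11 × 272 = 2992 ≥ 2922 − 65, so one team can sit at its floor of 65.
Achievable: one at 65 and the other 11 totalling 2857, which fits since 11 × 65 ≤ 2857 ≤ 11 × 272.

65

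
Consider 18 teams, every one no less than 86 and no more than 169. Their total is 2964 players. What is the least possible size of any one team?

91

To make one team as small as possible, make the other 17 as large as possible.
The other 17 contribute at most 17 × 169 = 2873, leaving at least 2964 − 2873 = 91.
Since 91 ≥ 86, this is achievable: one at 91 and 17 at 169.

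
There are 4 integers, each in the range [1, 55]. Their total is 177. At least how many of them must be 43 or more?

1

If only k of them are at least 43, the other 4 − k are at most 42, so the total is at most k·55 + (4 − k)·42.
This must reach 177, so k·55 + (4 − k)·42 ≥ 177, giving k ≥ 1.
Exactly 1 works: 1 value at 55 and 3 at 42 total 181; lower one of the high values by 4 (still ≥ 43) to hit 177.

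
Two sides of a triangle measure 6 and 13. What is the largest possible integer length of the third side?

18

The third side must be less than 6 + 13 = 19.
The largest integer below 19 is 18.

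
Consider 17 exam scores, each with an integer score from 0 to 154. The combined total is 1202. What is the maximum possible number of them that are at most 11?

9

Suppose k of them are at most 11. Those contribute at most 11 each and the rest at most 154 each.
So the total is at most 11k + 154(17 − k) = 2618 − 143k. This must still be ≥ 1202, so k ≤ 9.
k = 9 is achieved by 9 values at 11 and 8 at 154, total 1331; lower one of the 154's by 129 (still > 11) to reach 1202.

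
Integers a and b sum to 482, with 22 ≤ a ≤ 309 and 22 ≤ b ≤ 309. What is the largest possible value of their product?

58081

For a fixed sum, the product ab is largest when a and b are as close as possible.
Taking a = 241 and b = 241 (both in [22, 309]) gives ab = 58081.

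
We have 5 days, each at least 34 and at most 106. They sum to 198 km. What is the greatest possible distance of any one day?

Maximizing one value means minimizing the remaining 4.
The other 4 contribute at least 4 × 34 = 136, leaving at most 198 − 136 = 62.
Since 62 ≤ 106, this is achievable: one at 62 and 4 at 34.

62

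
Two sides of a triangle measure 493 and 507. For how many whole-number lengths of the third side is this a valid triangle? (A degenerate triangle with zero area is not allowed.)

The triangle inequality gives |493 − 507| < c < 493 + 507, i.e. 14 < c < 1000.
So c can be any integer from 15 to 999: 985 values.

985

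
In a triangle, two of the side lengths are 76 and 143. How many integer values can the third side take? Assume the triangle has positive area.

The triangle inequality gives |76 − 143| < c < 76 + 143, i.e. 67 < c < 219.
So c can be any integer from 68 to 218: 151 values.

151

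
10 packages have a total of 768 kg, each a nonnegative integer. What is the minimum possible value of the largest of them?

77

Some value must be at least ⌈768/10⌉ = 77, since 10 × 76 = 760 < 768.
Taking 2 copies of 76 and 8 copies of 77 gives exactly 768, so 77 is attained.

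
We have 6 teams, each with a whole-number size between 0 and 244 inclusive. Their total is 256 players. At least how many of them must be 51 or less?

If only k of them are at most 51, the other 6 − k are at least 52, so the total is at least (6 − k)·52 + k·0.
This is ≤ 256, so (6 − k)·52 + 0k ≤ 256, which gives k ≥ 2.
Exactly 2 works: 2 values at 0 and 4 at 52 total 208; raise one of the low values by 48 (still ≤ 51) to hit 256.

2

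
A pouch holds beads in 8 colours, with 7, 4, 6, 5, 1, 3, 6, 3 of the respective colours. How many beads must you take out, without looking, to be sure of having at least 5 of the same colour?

28

In the worst case you take as many as possible of each colour without reaching 5: 4 + 4 + 4 + 4 + 1 + 3 + 4 + 3 = 27.
The next one must give 5 of some colour, so 27 + 1 = 28.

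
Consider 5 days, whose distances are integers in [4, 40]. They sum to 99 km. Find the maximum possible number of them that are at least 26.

If k of the values are ≥ 26, the total is ≥ 26k + 4(5 − k).
Setting 26k + 4(5 − k) ≤ 99 gives 22k ≤ 79, so k ≤ 3.
k = 3 is achieved by 3 values at 26 and 2 at 4, total 86; add 13 to one value (staying below 26) to reach 99.

3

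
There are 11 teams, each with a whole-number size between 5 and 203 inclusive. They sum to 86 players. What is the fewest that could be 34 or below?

10

Each value above 34 is at least 35, contributing at least 35 − 5 = 30 above the floor 5.
The sum exceeds the floor total 55 by 31, so at most ⌊31/30⌋ = 1 exceed 34, and at least 10 are ≤ 34.
Exactly 10 works: 10 values at 5 and 1 at 35 total 85; raise one of the low values by 1 (still ≤ 34) to hit 86.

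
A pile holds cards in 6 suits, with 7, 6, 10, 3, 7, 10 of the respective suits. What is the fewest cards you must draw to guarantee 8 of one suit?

38

In the worst case you take as many as possible of each suit without reaching 8: 7 + 6 + 7 + 3 + 7 + 7 = 37.
The next one must give 8 of some suit, so 37 + 1 = 38.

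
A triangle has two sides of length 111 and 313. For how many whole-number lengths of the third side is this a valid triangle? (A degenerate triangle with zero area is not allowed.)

221

The triangle inequality gives |111 − 313| < c < 111 + 313, i.e. 202 < c < 424.
So c can be any integer from 203 to 423: 221 values.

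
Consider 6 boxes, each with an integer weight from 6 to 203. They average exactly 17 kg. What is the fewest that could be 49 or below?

5

The total is 6 × 17 = 102.
Let j be the number exceeding 49. Then the total is ≥ 50·j + 6·(6 − j) = 36 + 44j.
So 44j ≤ 66 and j ≤ 1; hence at least 6 − 1 = 5 are ≤ 49.
Exactly 5 works: 5 values at 6 and 1 at 50 total 80; raise one of the low values by 22 (still ≤ 49) to hit 102.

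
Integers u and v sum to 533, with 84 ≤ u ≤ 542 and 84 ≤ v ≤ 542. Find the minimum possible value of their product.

uv = u(533 − u) is concave in u, so over [84, 449] it is minimized at an endpoint.
At the endpoint u = 84, v = 533 − 84 = 449, so uv = 84 × 449 = 37716.

37716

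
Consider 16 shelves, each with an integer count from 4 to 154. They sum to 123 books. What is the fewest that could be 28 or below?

Each value above 28 is at least 29, contributing at least 29 − 4 = 25 above the floor 4.
The sum exceeds the floor total 64 by 59, so at most ⌊59/25⌋ = 2 exceed 28, and at least 14 are ≤ 28.
Exactly 14 works: 14 values at 4 and 2 at 29 total 114; raise one of the low values by 9 (still ≤ 28) to hit 123.

14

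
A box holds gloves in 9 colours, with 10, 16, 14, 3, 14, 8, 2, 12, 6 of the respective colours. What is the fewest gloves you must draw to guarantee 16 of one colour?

In the worst case you take as many as possible of each colour without reaching 16: 10 + 15 + 14 + 3 + 14 + 8 + 2 + 12 + 6 = 84.
The next one must give 16 of some colour, so 84 + 1 = 85.

85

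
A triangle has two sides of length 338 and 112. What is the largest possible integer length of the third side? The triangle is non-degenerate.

The third side must be less than 338 + 112 = 450.
The largest integer below 450 is 449.

449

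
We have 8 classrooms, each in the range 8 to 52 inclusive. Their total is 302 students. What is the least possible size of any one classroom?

8

Minimizing one value means maximizing the remaining 7.
The other 7 can take up 7 × 52 = 364 ≥ 302 − 8, so one classroom can sit at its floor of 8.
Achievable: one at 8 and the other 7 totalling 294, which fits since 7 × 8 ≤ 294 ≤ 7 × 52.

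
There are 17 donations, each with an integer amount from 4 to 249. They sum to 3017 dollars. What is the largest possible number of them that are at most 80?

Each value at 80 or below falls at least 249 − 80 = 169 short of the ceiling 249.
The ceiling total is 17 × 249 = 4233, and we need 3017, so at most ⌊(4233 − 3017)/169⌋ = 7 can be that low.
k = 7 is achieved by 7 values at 80 and 10 at 249, total 3050; lower one of the 249's by 33 (still > 80) to reach 3017.

7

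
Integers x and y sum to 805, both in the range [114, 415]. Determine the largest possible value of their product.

For a fixed sum, the product xy is largest when x and y are as close as possible.
Taking x = 402 and y = 403 (both in [114, 415]) gives xy = 162006.

162006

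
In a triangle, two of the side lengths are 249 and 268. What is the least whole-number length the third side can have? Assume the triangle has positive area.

The third side must exceed |249 − 268| = 19.
The smallest integer above 19 is 20.

20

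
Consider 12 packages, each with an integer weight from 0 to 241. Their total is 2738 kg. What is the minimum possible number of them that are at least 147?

If only k of them are at least 147, the other 12 − k are at most 146, so the total is at most k·241 + (12 − k)·146.
This must reach 2738, so k·241 + (12 − k)·146 ≥ 2738, giving k ≥ 11.
Exactly 11 works: 11 values at 241 and 1 at 146 total 2797; lower one of the high values by 59 (still ≥ 147) to hit 2738.

11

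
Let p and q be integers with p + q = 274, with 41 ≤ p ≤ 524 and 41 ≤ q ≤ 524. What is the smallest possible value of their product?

9553

pq = p(274 − p) is concave in p, so over [41, 233] it is minimized at an endpoint.
At the endpoint p = 41, q = 274 − 41 = 233, so pq = 41 × 233 = 9553.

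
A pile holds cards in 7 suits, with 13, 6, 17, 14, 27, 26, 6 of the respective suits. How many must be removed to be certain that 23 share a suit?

101

In the worst case you take as many as possible of each suit without reaching 23: 13 + 6 + 17 + 14 + 22 + 22 + 6 = 100.
The next one must give 23 of some suit, so 100 + 1 = 101.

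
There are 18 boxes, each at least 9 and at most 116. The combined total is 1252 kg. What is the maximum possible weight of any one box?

To make one box as large as possible, make the other 17 as small as possible.
The other 17 contribute at least 17 × 9 = 153, leaving at most 1252 − 153 = 1099.
But each box is capped at 116, so the maximum is 116.
Achievable: one at 116 and the other 17 totalling 1136, which fits since 17 × 9 ≤ 1136 ≤ 17 × 116.

116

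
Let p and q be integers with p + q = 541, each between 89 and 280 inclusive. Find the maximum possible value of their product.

With p + q fixed, pq peaks when the two are closest together.
Taking p = 270 and q = 271 (both in [89, 280]) gives pq = 73170.

73170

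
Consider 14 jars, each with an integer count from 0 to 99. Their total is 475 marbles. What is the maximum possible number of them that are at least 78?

6

Suppose k of them are at least 78. Those contribute at least 78 each and the other 14 − k at least 0 each.
So the total is at least 78k + 0(14 − k) = 0 + 78k. This must be ≤ 475, giving k ≤ 6.
k = 6 is achieved by 6 values at 78 and 8 at 0, total 468; add 7 to one value (staying below 78) to reach 475.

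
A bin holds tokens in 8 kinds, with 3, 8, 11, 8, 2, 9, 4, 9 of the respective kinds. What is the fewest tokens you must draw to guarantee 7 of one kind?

40

In the worst case you take as many as possible of each kind without reaching 7: 3 + 6 + 6 + 6 + 2 + 6 + 4 + 6 = 39.
The next one must give 7 of some kind, so 39 + 1 = 40.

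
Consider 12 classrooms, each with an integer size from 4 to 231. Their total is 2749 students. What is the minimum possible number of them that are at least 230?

Suppose at most 12 − j of them reach 230; then j values are ≤ 229 and the rest ≤ 231.
The total is then ≤ 229·j + 231·(12 − j) = 2772 − 2j. For this to be ≥ 2749 we need j ≤ 11, so at least 12 − 11 = 1 must reach 230.
Exactly 1 works: 1 value at 231 and 11 at 229 total 2750; lower one of the high values by 1 (still ≥ 230) to hit 2749.

1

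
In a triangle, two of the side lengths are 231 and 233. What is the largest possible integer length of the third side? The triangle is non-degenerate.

The third side must be less than 231 + 233 = 464.
The largest integer below 464 is 463.

463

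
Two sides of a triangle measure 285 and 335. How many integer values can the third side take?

The triangle inequality gives |285 − 335| < c < 285 + 335, i.e. 50 < c < 620.
So c can be any integer from 51 to 619: 569 values.

569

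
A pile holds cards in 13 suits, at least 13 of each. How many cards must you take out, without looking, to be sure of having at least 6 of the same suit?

66

You could draw 5 of every suit without reaching 6 of any — 65 in all.
One more forces 6 of some suit, so 65 + 1 = 66.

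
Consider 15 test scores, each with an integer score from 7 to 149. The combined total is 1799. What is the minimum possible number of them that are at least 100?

7

Each value short of 100 is at most 99, costing at least 149 − 99 = 50 against the maximum total of 2235.
We can afford to lose at most 2235 − 1799 = 436, so at most ⌊436/50⌋ = 8 fall short, and at least 7 are ≥ 100.
Exactly 7 works: 7 values at 149 and 8 at 99 total 1835; lower one of the high values by 36 (still ≥ 100) to hit 1799.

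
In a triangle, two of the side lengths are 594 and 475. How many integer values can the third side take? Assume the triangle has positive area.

The triangle inequality gives |594 − 475| < c < 594 + 475, i.e. 119 < c < 1069.
So c can be any integer from 120 to 1068: 949 values.

949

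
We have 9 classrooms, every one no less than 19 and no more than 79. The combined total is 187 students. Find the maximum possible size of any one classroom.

To make one classroom as large as possible, make the other 8 as small as possible.
The other 8 contribute at least 8 × 19 = 152, leaving at most 187 − 152 = 35.
Since 35 ≤ 79, this is achievable: one at 35 and 8 at 19.

35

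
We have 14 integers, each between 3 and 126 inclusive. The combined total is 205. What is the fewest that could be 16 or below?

3

Let j be the number exceeding 16. Then the total is ≥ 17·j + 3·(14 − j) = 42 + 14j.
So 14j ≤ 163 and j ≤ 11; hence at least 14 − 11 = 3 are ≤ 16.
Exactly 3 works: 3 values at 3 and 11 at 17 total 196; raise one of the low values by 9 (still ≤ 16) to hit 205.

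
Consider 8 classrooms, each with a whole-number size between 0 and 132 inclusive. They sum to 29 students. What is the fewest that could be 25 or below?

7

Let j be the number exceeding 25. Then the total is ≥ 26·j + 0·(8 − j) = 0 + 26j.
So 26j ≤ 29 and j ≤ 1; hence at least 8 − 1 = 7 are ≤ 25.
Exactly 7 works: 7 values at 0 and 1 at 26 total 26; raise one of the low values by 3 (still ≤ 25) to hit 29.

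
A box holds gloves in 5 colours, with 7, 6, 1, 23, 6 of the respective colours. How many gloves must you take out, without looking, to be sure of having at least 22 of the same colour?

In the worst case you take as many as possible of each colour without reaching 22: 7 + 6 + 1 + 21 + 6 = 41.
The next one must give 22 of some colour, so 41 + 1 = 42.

42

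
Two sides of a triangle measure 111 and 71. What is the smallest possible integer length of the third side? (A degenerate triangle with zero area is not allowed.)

41

The third side must exceed |111 − 71| = 40.
The smallest integer above 40 is 41.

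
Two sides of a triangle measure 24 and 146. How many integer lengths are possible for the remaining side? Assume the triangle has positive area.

47

The triangle inequality gives |24 − 146| < c < 24 + 146, i.e. 122 < c < 170.
So c can be any integer from 123 to 169: 47 values.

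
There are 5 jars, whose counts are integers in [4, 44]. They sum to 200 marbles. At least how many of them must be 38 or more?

Each value short of 38 is at most 37, costing at least 44 − 37 = 7 against the maximum total of 220.
We can afford to lose at most 220 − 200 = 20, so at most ⌊20/7⌋ = 2 fall short, and at least 3 are ≥ 38.
Exactly 3 works: 3 values at 44 and 2 at 37 total 206; lower one of the high values by 6 (still ≥ 38) to hit 200.

3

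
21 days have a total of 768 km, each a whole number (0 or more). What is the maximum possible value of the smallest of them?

36

The average is 768/21 < 37, so some value is ≤ 36.
Achievable: 9 of them at 36 and 12 at 37 total 768.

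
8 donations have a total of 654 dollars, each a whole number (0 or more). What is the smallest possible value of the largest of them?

If every one of the 8 were at most 81, the total would be at most 8 × 81 = 648 < 654.
Taking 2 copies of 81 and 6 copies of 82 gives exactly 654, so 82 is attained.

82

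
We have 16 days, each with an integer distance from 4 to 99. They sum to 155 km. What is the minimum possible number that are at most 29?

13

If only k of them are at most 29, the other 16 − k are at least 30, so the total is at least (16 − k)·30 + k·4.
This is ≤ 155, so (16 − k)·30 + 4k ≤ 155, which gives k ≥ 13.
Exactly 13 works: 13 values at 4 and 3 at 30 total 142; raise one of the low values by 13 (still ≤ 29) to hit 155.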